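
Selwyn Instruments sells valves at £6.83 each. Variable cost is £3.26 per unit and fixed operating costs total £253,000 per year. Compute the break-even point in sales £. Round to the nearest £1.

£484,031

Contribution margin per unit = £6.83 − £3.26 = £3.57, a CM ratio of £3.57 ÷ £6.83 = 0.5227.
Break-even sales = FC ÷ CM ratio = £253,000 × £6.83 / £3.57 = £484,031.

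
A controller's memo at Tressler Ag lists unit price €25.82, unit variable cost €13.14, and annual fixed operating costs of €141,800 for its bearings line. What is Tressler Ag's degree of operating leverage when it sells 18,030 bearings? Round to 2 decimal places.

2.63

Total contribution margin = 18,030 × €12.68 = €228,620.40.
Operating income = contribution − fixed costs = €228,620.40 − €141,800 = €86,820.40.
DOL = contribution ÷ EBIT = €228,620.40 ÷ €86,820.40 = 2.6333.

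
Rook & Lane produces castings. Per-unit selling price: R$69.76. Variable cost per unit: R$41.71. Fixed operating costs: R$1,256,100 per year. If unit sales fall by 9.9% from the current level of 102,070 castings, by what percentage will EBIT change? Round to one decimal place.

-17.6%

Contribution at this volume is 102,070 × R$28.05 = R$2,863,063.50.
Operating income = contribution − fixed costs = R$2,863,063.50 − R$1,256,100 = R$1,606,963.50.
Degree of operating leverage = R$2,863,063.50 / R$1,606,963.50 = 1.7817.
%ΔEBIT = DOL × %ΔSales = 1.7817 × -9.9% = -17.6%.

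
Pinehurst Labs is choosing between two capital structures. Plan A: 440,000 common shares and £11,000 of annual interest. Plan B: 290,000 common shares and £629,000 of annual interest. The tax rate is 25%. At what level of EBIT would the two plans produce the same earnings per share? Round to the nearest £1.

At indifference, (EBIT − 11,000)(1 − t)/440,000 = (EBIT − 629,000)(1 − t)/290,000.
Cancelling (1 − t) and cross-multiplying: 290,000·(EBIT − 11,000) = 440,000·(EBIT − 629,000).
Solving, EBIT = (629,000·440,000 − 11,000·290,000) / (440,000 − 290,000) = 273,570,000,000 / 150,000 = 1,823,800.00.

£1,823,800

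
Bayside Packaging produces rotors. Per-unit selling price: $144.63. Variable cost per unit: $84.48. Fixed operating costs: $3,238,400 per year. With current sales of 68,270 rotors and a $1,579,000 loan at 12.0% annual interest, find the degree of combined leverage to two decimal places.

6.05

Total contribution margin = 68,270 × $60.15 = $4,106,440.50.
Operating income = contribution − fixed costs = $4,106,440.50 − $3,238,400 = $868,040.50. Interest = $189,480.00, so EBIT − I = $678,560.50.
DCL = contribution ÷ (EBIT − I) = $4,106,440.50 ÷ $678,560.50 = 6.0517.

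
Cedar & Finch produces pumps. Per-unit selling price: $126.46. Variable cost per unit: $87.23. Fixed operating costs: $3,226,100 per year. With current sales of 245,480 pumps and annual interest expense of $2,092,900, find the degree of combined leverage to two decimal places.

2.23

Total contribution margin = 245,480 × $39.23 = $9,630,180.40.
Subtracting fixed costs: EBIT = $9,630,180.40 − $3,226,100 = $6,404,080.40. Interest = $2,092,900.00.
DOL = $9,630,180.40 ÷ $6,404,080.40 = 1.5038; DFL = $6,404,080.40 ÷ $4,311,180.40 = 1.4855.
DCL = DOL × DFL = 1.5038 × 1.4855 = 2.2339.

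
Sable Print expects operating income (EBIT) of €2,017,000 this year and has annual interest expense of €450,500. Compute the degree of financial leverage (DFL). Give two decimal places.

1.29

Annual interest charges come to €450,500.00.
Degree of financial leverage = EBIT / (EBIT − interest) = €2,017,000 / €1,566,500.00 = 1.2876.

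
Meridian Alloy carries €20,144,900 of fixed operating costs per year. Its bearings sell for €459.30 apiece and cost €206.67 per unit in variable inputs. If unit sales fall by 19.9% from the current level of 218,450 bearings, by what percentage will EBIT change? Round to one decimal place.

-31.3%

Total contribution margin = 218,450 × €252.63 = €55,187,023.50.
EBIT = €55,187,023.50 − €20,144,900 = €35,042,123.50.
So DOL = total CM / EBIT = €55,187,023.50 / €35,042,123.50 = 1.5749.
So EBIT moves 1.5749 × (-19.9%) = -31.3%.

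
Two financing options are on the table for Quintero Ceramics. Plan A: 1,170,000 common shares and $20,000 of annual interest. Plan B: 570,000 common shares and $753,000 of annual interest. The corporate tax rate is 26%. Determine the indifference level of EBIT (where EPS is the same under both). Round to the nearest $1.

At indifference, (EBIT − 20,000)(1 − t)/1,170,000 = (EBIT − 753,000)(1 − t)/570,000.
The (1 − t) factor cancels: (EBIT − 20,000) × 570,000 = (EBIT − 753,000) × 1,170,000.
EBIT × (1,170,000 − 570,000) = 753,000 × 1,170,000 − 20,000 × 570,000 = 869,610,000,000, so EBIT = 869,610,000,000 ÷ 600,000 = 1,449,350.00.

$1,449,350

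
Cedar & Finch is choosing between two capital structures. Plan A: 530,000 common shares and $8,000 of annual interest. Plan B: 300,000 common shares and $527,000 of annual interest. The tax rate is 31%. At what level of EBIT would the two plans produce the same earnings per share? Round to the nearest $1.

At indifference, (EBIT − 8,000)(1 − t)/530,000 = (EBIT − 527,000)(1 − t)/300,000.
The (1 − t) factor cancels: (EBIT − 8,000) × 300,000 = (EBIT − 527,000) × 530,000.
EBIT × (530,000 − 300,000) = 527,000 × 530,000 − 8,000 × 300,000 = 276,910,000,000, so EBIT = 276,910,000,000 ÷ 230,000 = 1,203,956.52.

$1,203,957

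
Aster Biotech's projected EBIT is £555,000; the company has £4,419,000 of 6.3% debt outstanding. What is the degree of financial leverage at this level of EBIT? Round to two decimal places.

Annual interest charges come to £278,397.00.
Degree of financial leverage = EBIT / (EBIT − interest) = £555,000 / £276,603.00 = 2.0065.

2.01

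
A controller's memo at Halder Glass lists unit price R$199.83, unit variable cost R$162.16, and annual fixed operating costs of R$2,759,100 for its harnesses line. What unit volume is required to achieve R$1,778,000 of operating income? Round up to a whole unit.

120,444 harnesses

Each unit contributes R$199.83 − R$162.16 = R$37.67.
Units = (FC + target) / CM = (R$2,759,100 + R$1,778,000) / R$37.67 = 120,443.32, so 120,444 harnesses.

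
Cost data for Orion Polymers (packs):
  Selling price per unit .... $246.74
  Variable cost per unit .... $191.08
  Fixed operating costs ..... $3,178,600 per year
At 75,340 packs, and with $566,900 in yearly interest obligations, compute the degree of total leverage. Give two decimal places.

Total contribution margin = 75,340 × $55.66 = $4,193,424.40.
EBIT = $4,193,424.40 − $3,178,600 = $1,014,824.40. Interest = $566,900.00.
DOL = $4,193,424.40 ÷ $1,014,824.40 = 4.1322; DFL = $1,014,824.40 ÷ $447,924.40 = 2.2656.
DCL = DOL × DFL = 4.1322 × 2.2656 = 9.3619.

9.36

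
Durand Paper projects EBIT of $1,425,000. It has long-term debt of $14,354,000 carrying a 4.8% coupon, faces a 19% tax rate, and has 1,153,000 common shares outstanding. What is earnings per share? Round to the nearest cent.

$0.52

Pre-tax income = $1,425,000 − $688,992.00 = $736,008.00.
Net income = $736,008.00 × (1 − 0.19) = $596,166.48.
Per share: $596,166.48 / 1,153,000 shares = $0.52.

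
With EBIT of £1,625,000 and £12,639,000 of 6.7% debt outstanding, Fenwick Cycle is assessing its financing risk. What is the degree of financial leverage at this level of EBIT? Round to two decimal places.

2.09

Annual interest charges come to £846,813.00.
DFL = EBIT ÷ (EBIT − I) = £1,625,000 ÷ (£1,625,000 − £846,813.00) = £1,625,000 ÷ £778,187.00 = 2.0882.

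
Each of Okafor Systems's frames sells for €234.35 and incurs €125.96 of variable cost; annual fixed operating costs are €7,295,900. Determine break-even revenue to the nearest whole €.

CM per unit = €234.35 − €125.96 = €108.39; CM ratio = €108.39 / €234.35 = 0.4625.
Break-even sales = FC ÷ CM ratio = €7,295,900 × €234.35 / €108.39 = €15,774,464.

€15,774,464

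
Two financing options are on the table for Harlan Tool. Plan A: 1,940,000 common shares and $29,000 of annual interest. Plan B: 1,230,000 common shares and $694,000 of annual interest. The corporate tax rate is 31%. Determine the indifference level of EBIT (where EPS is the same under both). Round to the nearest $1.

$1,846,042

At indifference, (EBIT − 29,000)(1 − t)/1,940,000 = (EBIT − 694,000)(1 − t)/1,230,000.
The (1 − t) factor cancels: (EBIT − 29,000) × 1,230,000 = (EBIT − 694,000) × 1,940,000.
EBIT × (1,940,000 − 1,230,000) = 694,000 × 1,940,000 − 29,000 × 1,230,000 = 1,310,690,000,000, so EBIT = 1,310,690,000,000 ÷ 710,000 = 1,846,042.25.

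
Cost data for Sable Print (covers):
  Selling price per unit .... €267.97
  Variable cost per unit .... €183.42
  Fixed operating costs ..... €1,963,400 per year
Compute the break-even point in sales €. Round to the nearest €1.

CM per unit = €267.97 − €183.42 = €84.55; CM ratio = €84.55 / €267.97 = 0.3155.
Break-even revenue = fixed costs × price ÷ CM = €1,963,400 × €267.97 ÷ €84.55 = €6,222,736.

€6,222,736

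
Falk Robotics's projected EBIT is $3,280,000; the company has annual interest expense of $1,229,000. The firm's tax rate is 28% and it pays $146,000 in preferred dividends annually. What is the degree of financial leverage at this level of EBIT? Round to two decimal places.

1.77

Annual interest charges come to $1,229,000.00.
Pre-tax preferred-dividend burden = $146,000 ÷ (1 − 0.28) = $202,777.78.
DFL = EBIT ÷ [EBIT − I − D_p/(1−t)] = $3,280,000 ÷ [$3,280,000 − $1,229,000.00 − $202,777.78] = $3,280,000 ÷ $1,848,222.22 = 1.7747.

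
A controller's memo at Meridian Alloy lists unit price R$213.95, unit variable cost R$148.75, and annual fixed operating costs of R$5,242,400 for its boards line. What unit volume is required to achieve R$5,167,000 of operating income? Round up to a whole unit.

Unit CM = price − variable cost = R$213.95 − R$148.75 = R$65.20.
Units = (FC + target) / CM = (R$5,242,400 + R$5,167,000) / R$65.20 = 159,653.37, so 159,654 boards.

159,654 boards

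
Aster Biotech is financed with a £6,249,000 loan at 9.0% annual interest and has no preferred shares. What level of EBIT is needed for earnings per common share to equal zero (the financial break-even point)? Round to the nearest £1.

£562,410

Annual interest = 9.0% × £6,249,000 = £562,410.00.
Without preferred stock the financial break-even is simply EBIT = interest = £562,410.00.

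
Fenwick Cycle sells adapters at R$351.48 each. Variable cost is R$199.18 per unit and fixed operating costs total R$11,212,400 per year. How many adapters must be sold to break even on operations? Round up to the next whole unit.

73,621 adapters

Unit CM = price − variable cost = R$351.48 − R$199.18 = R$152.30.
Units to break even: R$11,212,400 ÷ R$152.30 = 73,620.49, rounded up to 73,621.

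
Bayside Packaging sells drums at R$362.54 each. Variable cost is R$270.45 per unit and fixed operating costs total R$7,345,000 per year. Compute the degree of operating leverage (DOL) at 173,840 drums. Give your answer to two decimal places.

1.85

At 173,840 units, contribution = 173,840 × R$92.09 = R$16,008,925.60.
EBIT = R$16,008,925.60 − R$7,345,000 = R$8,663,925.60.
Degree of operating leverage = R$16,008,925.60 / R$8,663,925.60 = 1.8478.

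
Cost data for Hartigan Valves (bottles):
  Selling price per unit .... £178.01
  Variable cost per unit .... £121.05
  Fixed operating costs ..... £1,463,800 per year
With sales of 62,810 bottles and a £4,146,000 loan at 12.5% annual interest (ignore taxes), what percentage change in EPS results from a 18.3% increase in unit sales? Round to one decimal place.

At 62,810 units, contribution = 62,810 × £56.96 = £3,577,657.60.
EBIT = £3,577,657.60 − £1,463,800 = £2,113,857.60.
After interest of £518,250.00, pre-tax earnings = £1,595,607.60.
DCL = total CM / (EBIT − I) = £3,577,657.60 / £1,595,607.60 = 2.2422.
EPS therefore changes by 2.2422 × (+18.3%) = +41.0%.

+41.0%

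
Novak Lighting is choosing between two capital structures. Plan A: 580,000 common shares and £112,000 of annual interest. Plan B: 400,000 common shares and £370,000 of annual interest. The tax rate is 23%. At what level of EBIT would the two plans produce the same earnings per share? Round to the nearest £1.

£943,333

Set EPS_A = EPS_B: (EBIT − £112,000)(1 − 0.23) ÷ 580,000 = (EBIT − £370,000)(1 − 0.23) ÷ 400,000.
The (1 − t) factor cancels: (EBIT − 112,000) × 400,000 = (EBIT − 370,000) × 580,000.
EBIT × (580,000 − 400,000) = 370,000 × 580,000 − 112,000 × 400,000 = 169,800,000,000, so EBIT = 169,800,000,000 ÷ 180,000 = 943,333.33.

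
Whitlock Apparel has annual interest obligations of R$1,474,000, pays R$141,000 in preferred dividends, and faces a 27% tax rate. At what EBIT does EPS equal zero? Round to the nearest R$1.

Preferred dividends are paid after tax, so their pre-tax equivalent is R$141,000 ÷ (1 − 0.27) = R$193,150.68.
EPS = 0 when EBIT covers interest plus the pre-tax preferred burden: R$1,474,000 + R$193,150.68 = R$1,667,150.68.

R$1,667,151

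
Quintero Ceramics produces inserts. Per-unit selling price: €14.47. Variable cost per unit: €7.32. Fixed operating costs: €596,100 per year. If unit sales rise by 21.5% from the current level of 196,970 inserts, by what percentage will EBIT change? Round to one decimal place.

+37.3%

Contribution at this volume is 196,970 × €7.15 = €1,408,335.50.
Subtracting fixed costs: EBIT = €1,408,335.50 − €596,100 = €812,235.50.
Degree of operating leverage = €1,408,335.50 / €812,235.50 = 1.7339.
%ΔEBIT = DOL × %ΔSales = 1.7339 × +21.5% = +37.3%.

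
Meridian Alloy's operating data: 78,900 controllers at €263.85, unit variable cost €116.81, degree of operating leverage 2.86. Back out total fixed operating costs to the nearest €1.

€7,545,003

At 78,900 units, contribution = 78,900 × €147.04 = €11,601,456.00.
Since DOL = CM ÷ EBIT, EBIT = €11,601,456.00 ÷ 2.86 = €4,056,453.15.
And FC = contribution − EBIT = €11,601,456.00 − €4,056,453.15 = €7,545,003.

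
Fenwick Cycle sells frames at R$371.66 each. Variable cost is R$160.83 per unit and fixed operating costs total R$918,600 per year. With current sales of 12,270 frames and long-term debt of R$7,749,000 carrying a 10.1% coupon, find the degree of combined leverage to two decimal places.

At 12,270 units, contribution = 12,270 × R$210.83 = R$2,586,884.10.
Subtracting fixed costs: EBIT = R$2,586,884.10 − R$918,600 = R$1,668,284.10. Interest = R$782,649.00, so EBIT − I = R$885,635.10.
DCL = contribution ÷ (EBIT − I) = R$2,586,884.10 ÷ R$885,635.10 = 2.9209.

2.92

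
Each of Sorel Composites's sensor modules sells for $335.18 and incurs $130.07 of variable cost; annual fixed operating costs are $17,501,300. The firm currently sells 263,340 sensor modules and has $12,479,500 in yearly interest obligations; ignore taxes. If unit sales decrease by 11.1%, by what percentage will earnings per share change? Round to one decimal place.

At 263,340 units, contribution = 263,340 × $205.11 = $54,013,667.40.
Operating income = contribution − fixed costs = $54,013,667.40 − $17,501,300 = $36,512,367.40.
After interest of $12,479,500.00, pre-tax earnings = $24,032,867.40.
Degree of combined leverage = contribution ÷ (EBIT − I) = $54,013,667.40 ÷ $24,032,867.40 = 2.2475.
EPS therefore changes by 2.2475 × (-11.1%) = -24.9%.

-24.9%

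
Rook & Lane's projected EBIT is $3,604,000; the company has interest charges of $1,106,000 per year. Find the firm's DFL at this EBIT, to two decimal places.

1.44

Interest = $1,106,000.00.
DFL = EBIT ÷ (EBIT − I) = $3,604,000 ÷ ($3,604,000 − $1,106,000.00) = $3,604,000 ÷ $2,498,000.00 = 1.4428.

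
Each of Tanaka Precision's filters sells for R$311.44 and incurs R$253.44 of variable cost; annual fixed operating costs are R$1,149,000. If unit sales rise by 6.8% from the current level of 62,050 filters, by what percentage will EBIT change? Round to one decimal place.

Total contribution margin = 62,050 × R$58.00 = R$3,598,900.00.
Subtracting fixed costs: EBIT = R$3,598,900.00 − R$1,149,000 = R$2,449,900.00.
So DOL = total CM / EBIT = R$3,598,900.00 / R$2,449,900.00 = 1.4690.
So EBIT moves 1.4690 × (+6.8%) = +10.0%.

+10.0%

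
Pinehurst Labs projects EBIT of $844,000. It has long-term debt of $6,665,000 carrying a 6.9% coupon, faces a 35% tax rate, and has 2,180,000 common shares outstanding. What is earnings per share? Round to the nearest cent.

$0.11

Interest = $459,885.00, so EBT = $844,000 − $459,885.00 = $384,115.00.
After tax at 35%: net income = $384,115.00 × 0.65 = $249,674.75.
Per share: $249,674.75 / 2,180,000 shares = $0.11.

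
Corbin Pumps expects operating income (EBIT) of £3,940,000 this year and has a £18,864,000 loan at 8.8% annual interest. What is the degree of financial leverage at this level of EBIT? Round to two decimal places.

Annual interest charges come to £1,660,032.00.
Degree of financial leverage = EBIT / (EBIT − interest) = £3,940,000 / £2,279,968.00 = 1.7281.

1.73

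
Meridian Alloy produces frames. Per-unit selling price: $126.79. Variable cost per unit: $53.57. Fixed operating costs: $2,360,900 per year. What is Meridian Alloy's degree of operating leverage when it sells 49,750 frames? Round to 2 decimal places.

At 49,750 units, contribution = 49,750 × $73.22 = $3,642,695.00.
Operating income = contribution − fixed costs = $3,642,695.00 − $2,360,900 = $1,281,795.00.
DOL = contribution ÷ EBIT = $3,642,695.00 ÷ $1,281,795.00 = 2.8419.

2.84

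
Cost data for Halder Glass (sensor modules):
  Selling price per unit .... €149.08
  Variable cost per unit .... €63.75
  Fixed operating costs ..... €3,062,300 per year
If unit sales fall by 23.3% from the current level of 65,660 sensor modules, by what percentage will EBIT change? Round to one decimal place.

At 65,660 units, contribution = 65,660 × €85.33 = €5,602,767.80.
EBIT = €5,602,767.80 − €3,062,300 = €2,540,467.80.
Degree of operating leverage = €5,602,767.80 / €2,540,467.80 = 2.2054.
%ΔEBIT = DOL × %ΔSales = 2.2054 × -23.3% = -51.4%.

-51.4%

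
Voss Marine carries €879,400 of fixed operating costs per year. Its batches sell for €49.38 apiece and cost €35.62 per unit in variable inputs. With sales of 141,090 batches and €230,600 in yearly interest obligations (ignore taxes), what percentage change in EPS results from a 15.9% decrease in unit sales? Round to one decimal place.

-37.1%

Total contribution margin = 141,090 × €13.76 = €1,941,398.40.
Operating income = contribution − fixed costs = €1,941,398.40 − €879,400 = €1,061,998.40.
Interest = €230,600.00, so EBIT − I = €831,398.40.
Degree of combined leverage = contribution ÷ (EBIT − I) = €1,941,398.40 ÷ €831,398.40 = 2.3351.
EPS therefore changes by 2.3351 × (-15.9%) = -37.1%.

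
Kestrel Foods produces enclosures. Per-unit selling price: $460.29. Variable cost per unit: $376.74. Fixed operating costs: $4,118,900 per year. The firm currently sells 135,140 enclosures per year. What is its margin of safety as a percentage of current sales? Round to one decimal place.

63.5%

Contribution margin per unit = $460.29 − $376.74 = $83.55. Break-even units = $4,118,900 ÷ $83.55 = 49,298.62; break-even revenue = 49,298.62 × $460.29 = $22,691,663.45.
Actual sales revenue = 135,140 × $460.29 = $62,203,590.60.
Margin of safety = ($62,203,590.60 − $22,691,663.45) ÷ $62,203,590.60 = 63.5%.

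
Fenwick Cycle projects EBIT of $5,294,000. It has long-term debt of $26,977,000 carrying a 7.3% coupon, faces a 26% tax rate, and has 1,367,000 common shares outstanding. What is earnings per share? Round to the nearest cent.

$1.80

Interest = $1,969,321.00, so EBT = $5,294,000 − $1,969,321.00 = $3,324,679.00.
Net income = $3,324,679.00 × (1 − 0.26) = $2,460,262.46.
EPS = $2,460,262.46 ÷ 1,367,000 = $1.80.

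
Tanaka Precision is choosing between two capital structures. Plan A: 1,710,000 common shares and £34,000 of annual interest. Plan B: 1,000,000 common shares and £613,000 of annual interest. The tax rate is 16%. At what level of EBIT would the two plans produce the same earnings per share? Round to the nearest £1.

At indifference, (EBIT − 34,000)(1 − t)/1,710,000 = (EBIT − 613,000)(1 − t)/1,000,000.
Cancelling (1 − t) and cross-multiplying: 1,000,000·(EBIT − 34,000) = 1,710,000·(EBIT − 613,000).
EBIT × (1,710,000 − 1,000,000) = 613,000 × 1,710,000 − 34,000 × 1,000,000 = 1,014,230,000,000, so EBIT = 1,014,230,000,000 ÷ 710,000 = 1,428,492.96.

£1,428,493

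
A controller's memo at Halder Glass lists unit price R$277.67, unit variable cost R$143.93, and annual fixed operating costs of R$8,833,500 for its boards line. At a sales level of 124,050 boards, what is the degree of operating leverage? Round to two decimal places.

2.14

At 124,050 units, contribution = 124,050 × R$133.74 = R$16,590,447.00.
Operating income = contribution − fixed costs = R$16,590,447.00 − R$8,833,500 = R$7,756,947.00.
DOL = contribution ÷ EBIT = R$16,590,447.00 ÷ R$7,756,947.00 = 2.1388.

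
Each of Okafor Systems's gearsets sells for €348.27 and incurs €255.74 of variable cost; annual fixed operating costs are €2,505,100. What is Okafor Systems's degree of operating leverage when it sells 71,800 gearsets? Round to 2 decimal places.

Total contribution margin = 71,800 × €92.53 = €6,643,654.00.
Operating income = contribution − fixed costs = €6,643,654.00 − €2,505,100 = €4,138,554.00.
DOL = contribution ÷ EBIT = €6,643,654.00 ÷ €4,138,554.00 = 1.6053.

1.61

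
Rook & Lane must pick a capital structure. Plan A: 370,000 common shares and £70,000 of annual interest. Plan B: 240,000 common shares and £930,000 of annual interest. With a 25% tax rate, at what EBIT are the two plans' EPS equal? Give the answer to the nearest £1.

At indifference, (EBIT − 70,000)(1 − t)/370,000 = (EBIT − 930,000)(1 − t)/240,000.
Cancelling (1 − t) and cross-multiplying: 240,000·(EBIT − 70,000) = 370,000·(EBIT − 930,000).
Solving, EBIT = (930,000·370,000 − 70,000·240,000) / (370,000 − 240,000) = 327,300,000,000 / 130,000 = 2,517,692.31.

£2,517,692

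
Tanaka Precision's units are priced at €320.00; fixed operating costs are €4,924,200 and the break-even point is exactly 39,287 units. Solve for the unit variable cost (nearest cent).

€194.66

Contribution per unit must be FC / Q = €4,924,200 / 39,287 = €125.3392.
Variable cost per unit = €320.00 − €125.3392 = €194.66.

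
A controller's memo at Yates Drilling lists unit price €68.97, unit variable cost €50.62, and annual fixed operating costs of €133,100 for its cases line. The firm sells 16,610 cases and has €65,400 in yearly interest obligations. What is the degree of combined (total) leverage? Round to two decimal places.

2.87

Total contribution margin = 16,610 × €18.35 = €304,793.50.
Subtracting fixed costs: EBIT = €304,793.50 − €133,100 = €171,693.50. Interest = €65,400.00, so EBIT − I = €106,293.50.
Degree of total leverage = total CM / (EBIT − interest) = €304,793.50 / €106,293.50 = 2.8675.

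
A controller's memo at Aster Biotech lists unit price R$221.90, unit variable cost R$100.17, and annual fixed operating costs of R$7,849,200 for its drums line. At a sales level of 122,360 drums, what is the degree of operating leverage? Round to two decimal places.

Total contribution margin = 122,360 × R$121.73 = R$14,894,882.80.
Subtracting fixed costs: EBIT = R$14,894,882.80 − R$7,849,200 = R$7,045,682.80.
So DOL = total CM / EBIT = R$14,894,882.80 / R$7,045,682.80 = 2.1140.

2.11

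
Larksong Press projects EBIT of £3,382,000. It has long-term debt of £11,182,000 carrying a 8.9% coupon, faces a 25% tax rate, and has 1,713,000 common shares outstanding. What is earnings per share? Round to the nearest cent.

Interest = £995,198.00, so EBT = £3,382,000 − £995,198.00 = £2,386,802.00.
Net income = £2,386,802.00 × (1 − 0.25) = £1,790,101.50.
Per share: £1,790,101.50 / 1,713,000 shares = £1.05.

£1.05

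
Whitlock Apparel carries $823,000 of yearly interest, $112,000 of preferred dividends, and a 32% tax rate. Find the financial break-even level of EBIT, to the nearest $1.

$987,706

Grossing the preferred dividend up to pre-tax terms: $112,000 / (1 − 0.32) = $164,705.88.
Financial break-even EBIT = interest + D_p ÷ (1 − t) = $823,000 + $164,705.88 = $987,705.88.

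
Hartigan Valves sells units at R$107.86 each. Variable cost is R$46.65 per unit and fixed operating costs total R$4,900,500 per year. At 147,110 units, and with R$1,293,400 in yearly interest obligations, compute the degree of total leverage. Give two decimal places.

3.20

Total contribution margin = 147,110 × R$61.21 = R$9,004,603.10.
EBIT = R$9,004,603.10 − R$4,900,500 = R$4,104,103.10. Interest = R$1,293,400.00.
DOL = R$9,004,603.10 ÷ R$4,104,103.10 = 2.1940; DFL = R$4,104,103.10 ÷ R$2,810,703.10 = 1.4602.
DCL = DOL × DFL = 2.1940 × 1.4602 = 3.2037.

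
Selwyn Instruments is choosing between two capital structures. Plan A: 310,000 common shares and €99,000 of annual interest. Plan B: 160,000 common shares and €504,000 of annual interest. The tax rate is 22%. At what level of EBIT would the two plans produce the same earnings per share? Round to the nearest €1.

At indifference, (EBIT − 99,000)(1 − t)/310,000 = (EBIT − 504,000)(1 − t)/160,000.
Cancelling (1 − t) and cross-multiplying: 160,000·(EBIT − 99,000) = 310,000·(EBIT − 504,000).
EBIT × (310,000 − 160,000) = 504,000 × 310,000 − 99,000 × 160,000 = 140,400,000,000, so EBIT = 140,400,000,000 ÷ 150,000 = 936,000.00.

€936,000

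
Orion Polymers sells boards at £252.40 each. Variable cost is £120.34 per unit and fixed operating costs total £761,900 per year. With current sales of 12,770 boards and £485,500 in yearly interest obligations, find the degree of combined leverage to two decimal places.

Contribution at this volume is 12,770 × £132.06 = £1,686,406.20.
Operating income = contribution − fixed costs = £1,686,406.20 − £761,900 = £924,506.20. Interest = £485,500.00, so EBIT − I = £439,006.20.
Degree of total leverage = total CM / (EBIT − interest) = £1,686,406.20 / £439,006.20 = 3.8414.

3.84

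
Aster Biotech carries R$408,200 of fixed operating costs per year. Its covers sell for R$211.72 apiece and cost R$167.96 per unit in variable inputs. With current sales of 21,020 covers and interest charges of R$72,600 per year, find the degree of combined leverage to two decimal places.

2.10

At 21,020 units, contribution = 21,020 × R$43.76 = R$919,835.20.
Subtracting fixed costs: EBIT = R$919,835.20 − R$408,200 = R$511,635.20. Interest = R$72,600.00.
DOL = R$919,835.20 ÷ R$511,635.20 = 1.7978; DFL = R$511,635.20 ÷ R$439,035.20 = 1.1654.
DCL = DOL × DFL = 1.7978 × 1.1654 = 2.0952.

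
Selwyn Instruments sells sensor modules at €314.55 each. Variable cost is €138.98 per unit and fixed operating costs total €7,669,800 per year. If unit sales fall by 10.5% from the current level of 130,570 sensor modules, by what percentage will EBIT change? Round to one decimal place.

At 130,570 units, contribution = 130,570 × €175.57 = €22,924,174.90.
Subtracting fixed costs: EBIT = €22,924,174.90 − €7,669,800 = €15,254,374.90.
DOL = contribution ÷ EBIT = €22,924,174.90 ÷ €15,254,374.90 = 1.5028.
Operating income changes by 1.5028 × -10.5% = -15.8%.

-15.8%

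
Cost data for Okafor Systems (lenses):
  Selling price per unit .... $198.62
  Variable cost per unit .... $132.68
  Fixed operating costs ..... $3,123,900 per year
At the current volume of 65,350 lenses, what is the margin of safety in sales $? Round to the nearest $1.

$3,570,217

Contribution margin per unit = $198.62 − $132.68 = $65.94. Break-even units = $3,123,900 ÷ $65.94 = 47,374.89; break-even revenue = 47,374.89 × $198.62 = $9,409,599.91.
Current sales = 65,350 × $198.62 = $12,979,817.00.
Margin of safety = $12,979,817.00 − $9,409,599.91 = $3,570,217.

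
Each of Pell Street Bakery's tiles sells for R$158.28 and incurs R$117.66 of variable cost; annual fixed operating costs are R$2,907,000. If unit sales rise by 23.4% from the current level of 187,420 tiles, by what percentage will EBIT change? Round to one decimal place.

+37.9%

Contribution at this volume is 187,420 × R$40.62 = R$7,613,000.40.
EBIT = R$7,613,000.40 − R$2,907,000 = R$4,706,000.40.
So DOL = total CM / EBIT = R$7,613,000.40 / R$4,706,000.40 = 1.6177.
So EBIT moves 1.6177 × (+23.4%) = +37.9%.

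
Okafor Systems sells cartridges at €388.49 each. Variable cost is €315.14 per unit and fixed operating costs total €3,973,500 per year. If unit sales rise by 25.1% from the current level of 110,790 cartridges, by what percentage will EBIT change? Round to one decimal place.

+49.1%

Contribution at this volume is 110,790 × €73.35 = €8,126,446.50.
EBIT = €8,126,446.50 − €3,973,500 = €4,152,946.50.
So DOL = total CM / EBIT = €8,126,446.50 / €4,152,946.50 = 1.9568.
Operating income changes by 1.9568 × +25.1% = +49.1%.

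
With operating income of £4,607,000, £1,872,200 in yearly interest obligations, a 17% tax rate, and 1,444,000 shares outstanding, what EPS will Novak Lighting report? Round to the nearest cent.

Interest = £1,872,200.00, so EBT = £4,607,000 − £1,872,200.00 = £2,734,800.00.
After tax at 17%: net income = £2,734,800.00 × 0.83 = £2,269,884.00.
Per share: £2,269,884.00 / 1,444,000 shares = £1.57.

£1.57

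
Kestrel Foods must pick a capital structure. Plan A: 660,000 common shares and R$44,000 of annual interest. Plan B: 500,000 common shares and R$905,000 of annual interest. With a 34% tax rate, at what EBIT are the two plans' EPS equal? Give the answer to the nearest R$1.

At indifference, (EBIT − 44,000)(1 − t)/660,000 = (EBIT − 905,000)(1 − t)/500,000.
The (1 − t) factor cancels: (EBIT − 44,000) × 500,000 = (EBIT − 905,000) × 660,000.
EBIT × (660,000 − 500,000) = 905,000 × 660,000 − 44,000 × 500,000 = 575,300,000,000, so EBIT = 575,300,000,000 ÷ 160,000 = 3,595,625.00.

R$3,595,625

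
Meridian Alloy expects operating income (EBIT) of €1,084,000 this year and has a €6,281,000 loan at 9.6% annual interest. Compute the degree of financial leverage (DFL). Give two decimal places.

Interest = €602,976.00.
DFL = EBIT ÷ (EBIT − I) = €1,084,000 ÷ (€1,084,000 − €602,976.00) = €1,084,000 ÷ €481,024.00 = 2.2535.

2.25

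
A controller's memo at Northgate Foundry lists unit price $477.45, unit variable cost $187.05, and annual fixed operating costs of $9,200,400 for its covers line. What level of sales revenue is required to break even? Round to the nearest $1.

$15,126,484

Contribution margin per unit = $477.45 − $187.05 = $290.40, a CM ratio of $290.40 ÷ $477.45 = 0.6082.
Break-even sales = FC ÷ CM ratio = $9,200,400 × $477.45 / $290.40 = $15,126,484.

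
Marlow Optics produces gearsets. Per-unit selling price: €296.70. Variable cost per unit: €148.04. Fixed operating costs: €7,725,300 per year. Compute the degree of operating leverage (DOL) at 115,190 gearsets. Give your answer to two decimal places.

Total contribution margin = 115,190 × €148.66 = €17,124,145.40.
Subtracting fixed costs: EBIT = €17,124,145.40 − €7,725,300 = €9,398,845.40.
So DOL = total CM / EBIT = €17,124,145.40 / €9,398,845.40 = 1.8219.

1.82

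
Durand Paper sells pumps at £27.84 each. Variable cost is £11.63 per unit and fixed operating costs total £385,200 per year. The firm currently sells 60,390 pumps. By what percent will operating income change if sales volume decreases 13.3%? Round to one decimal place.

Total contribution margin = 60,390 × £16.21 = £978,921.90.
EBIT = £978,921.90 − £385,200 = £593,721.90.
So DOL = total CM / EBIT = £978,921.90 / £593,721.90 = 1.6488.
So EBIT moves 1.6488 × (-13.3%) = -21.9%.

-21.9%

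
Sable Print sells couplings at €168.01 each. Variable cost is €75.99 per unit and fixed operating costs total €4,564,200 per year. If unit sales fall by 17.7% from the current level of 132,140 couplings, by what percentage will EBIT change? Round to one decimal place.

Total contribution margin = 132,140 × €92.02 = €12,159,522.80.
Subtracting fixed costs: EBIT = €12,159,522.80 − €4,564,200 = €7,595,322.80.
Degree of operating leverage = €12,159,522.80 / €7,595,322.80 = 1.6009.
Operating income changes by 1.6009 × -17.7% = -28.3%.

-28.3%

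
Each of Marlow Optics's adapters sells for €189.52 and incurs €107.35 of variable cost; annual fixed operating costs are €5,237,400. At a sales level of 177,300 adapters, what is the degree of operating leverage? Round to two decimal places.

At 177,300 units, contribution = 177,300 × €82.17 = €14,568,741.00.
Subtracting fixed costs: EBIT = €14,568,741.00 − €5,237,400 = €9,331,341.00.
DOL = contribution ÷ EBIT = €14,568,741.00 ÷ €9,331,341.00 = 1.5613.

1.56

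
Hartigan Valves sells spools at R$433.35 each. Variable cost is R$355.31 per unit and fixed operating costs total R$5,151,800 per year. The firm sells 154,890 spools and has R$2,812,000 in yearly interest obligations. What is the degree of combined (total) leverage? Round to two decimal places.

2.93

Total contribution margin = 154,890 × R$78.04 = R$12,087,615.60.
EBIT = R$12,087,615.60 − R$5,151,800 = R$6,935,815.60. Interest = R$2,812,000.00, so EBIT − I = R$4,123,815.60.
DCL = contribution ÷ (EBIT − I) = R$12,087,615.60 ÷ R$4,123,815.60 = 2.9312.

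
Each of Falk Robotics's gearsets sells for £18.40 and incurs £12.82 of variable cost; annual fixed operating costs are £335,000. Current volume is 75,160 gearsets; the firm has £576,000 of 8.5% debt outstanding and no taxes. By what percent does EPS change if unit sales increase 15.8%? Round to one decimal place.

+187.0%

Contribution at this volume is 75,160 × £5.58 = £419,392.80.
Operating income = contribution − fixed costs = £419,392.80 − £335,000 = £84,392.80.
After interest of £48,960.00, pre-tax earnings = £35,432.80.
Degree of combined leverage = contribution ÷ (EBIT − I) = £419,392.80 ÷ £35,432.80 = 11.8363.
%ΔEPS = DCL × %ΔSales = 11.8363 × +15.8% = +187.0%.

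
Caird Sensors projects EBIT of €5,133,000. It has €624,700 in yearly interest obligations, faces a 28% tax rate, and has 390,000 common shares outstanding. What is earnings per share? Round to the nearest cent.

Interest = €624,700.00, so EBT = €5,133,000 − €624,700.00 = €4,508,300.00.
Net income = €4,508,300.00 × (1 − 0.28) = €3,245,976.00.
Per share: €3,245,976.00 / 390,000 shares = €8.32.

€8.32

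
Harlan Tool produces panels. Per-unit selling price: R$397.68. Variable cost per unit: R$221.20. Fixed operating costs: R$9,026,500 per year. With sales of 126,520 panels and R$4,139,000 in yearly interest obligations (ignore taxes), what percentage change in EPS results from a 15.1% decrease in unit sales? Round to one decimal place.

-36.8%

Total contribution margin = 126,520 × R$176.48 = R$22,328,249.60.
Operating income = contribution − fixed costs = R$22,328,249.60 − R$9,026,500 = R$13,301,749.60.
Interest = R$4,139,000.00, so EBIT − I = R$9,162,749.60.
Degree of combined leverage = contribution ÷ (EBIT − I) = R$22,328,249.60 ÷ R$9,162,749.60 = 2.4369.
EPS therefore changes by 2.4369 × (-15.1%) = -36.8%.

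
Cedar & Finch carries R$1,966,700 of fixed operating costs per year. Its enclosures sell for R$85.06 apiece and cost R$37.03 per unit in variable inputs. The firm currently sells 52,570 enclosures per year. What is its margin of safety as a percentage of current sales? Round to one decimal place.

22.1%

Each unit contributes R$85.06 − R$37.03 = R$48.03. Break-even units = R$1,966,700 ÷ R$48.03 = 40,947.32; break-even revenue = 40,947.32 × R$85.06 = R$3,482,979.43.
Current sales = 52,570 × R$85.06 = R$4,471,604.20.
Margin of safety = (R$4,471,604.20 − R$3,482,979.43) ÷ R$4,471,604.20 = 22.1%.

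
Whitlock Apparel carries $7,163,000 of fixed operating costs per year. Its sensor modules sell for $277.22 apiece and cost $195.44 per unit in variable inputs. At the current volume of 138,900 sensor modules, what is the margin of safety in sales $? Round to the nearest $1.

Each unit contributes $277.22 − $195.44 = $81.78. Break-even units = $7,163,000 ÷ $81.78 = 87,588.65; break-even revenue = 87,588.65 × $277.22 = $24,281,326.24.
Actual sales revenue = 138,900 × $277.22 = $38,505,858.00.
Margin of safety = $38,505,858.00 − $24,281,326.24 = $14,224,532.

$14,224,532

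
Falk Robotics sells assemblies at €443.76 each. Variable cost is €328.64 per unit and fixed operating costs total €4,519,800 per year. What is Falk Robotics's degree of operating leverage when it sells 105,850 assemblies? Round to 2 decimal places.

Contribution at this volume is 105,850 × €115.12 = €12,185,452.00.
Subtracting fixed costs: EBIT = €12,185,452.00 − €4,519,800 = €7,665,652.00.
Degree of operating leverage = €12,185,452.00 / €7,665,652.00 = 1.5896.

1.59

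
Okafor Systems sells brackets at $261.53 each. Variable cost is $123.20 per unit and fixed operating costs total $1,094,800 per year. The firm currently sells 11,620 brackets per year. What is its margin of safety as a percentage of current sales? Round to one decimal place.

31.9%

Unit CM = price − variable cost = $261.53 − $123.20 = $138.33. Break-even units = $1,094,800 ÷ $138.33 = 7,914.41; break-even revenue = 7,914.41 × $261.53 = $2,069,855.01.
Current sales = 11,620 × $261.53 = $3,038,978.60.
Margin of safety = ($3,038,978.60 − $2,069,855.01) ÷ $3,038,978.60 = 31.9%.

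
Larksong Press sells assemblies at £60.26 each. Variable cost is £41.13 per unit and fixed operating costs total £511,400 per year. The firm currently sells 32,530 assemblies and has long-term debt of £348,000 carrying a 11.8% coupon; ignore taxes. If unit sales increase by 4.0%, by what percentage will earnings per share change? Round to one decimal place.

At 32,530 units, contribution = 32,530 × £19.13 = £622,298.90.
EBIT = £622,298.90 − £511,400 = £110,898.90.
Interest = £41,064.00, so EBIT − I = £69,834.90.
Degree of combined leverage = contribution ÷ (EBIT − I) = £622,298.90 ÷ £69,834.90 = 8.9110.
EPS therefore changes by 8.9110 × (+4.0%) = +35.6%.

+35.6%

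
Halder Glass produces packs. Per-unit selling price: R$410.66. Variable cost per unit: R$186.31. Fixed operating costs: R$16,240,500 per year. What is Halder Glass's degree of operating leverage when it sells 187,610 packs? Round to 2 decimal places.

Total contribution margin = 187,610 × R$224.35 = R$42,090,303.50.
EBIT = R$42,090,303.50 − R$16,240,500 = R$25,849,803.50.
So DOL = total CM / EBIT = R$42,090,303.50 / R$25,849,803.50 = 1.6283.

1.63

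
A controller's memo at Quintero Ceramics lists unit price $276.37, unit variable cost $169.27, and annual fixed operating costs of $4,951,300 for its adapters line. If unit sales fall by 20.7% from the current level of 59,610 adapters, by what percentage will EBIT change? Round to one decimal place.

Contribution at this volume is 59,610 × $107.10 = $6,384,231.00.
Subtracting fixed costs: EBIT = $6,384,231.00 − $4,951,300 = $1,432,931.00.
Degree of operating leverage = $6,384,231.00 / $1,432,931.00 = 4.4554.
So EBIT moves 4.4554 × (-20.7%) = -92.2%.

-92.2%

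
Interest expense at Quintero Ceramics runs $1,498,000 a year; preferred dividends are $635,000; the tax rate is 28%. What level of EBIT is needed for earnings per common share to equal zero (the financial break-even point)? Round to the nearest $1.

$2,379,944

Preferred dividends are paid after tax, so their pre-tax equivalent is $635,000 ÷ (1 − 0.28) = $881,944.44.
EPS = 0 when EBIT covers interest plus the pre-tax preferred burden: $1,498,000 + $881,944.44 = $2,379,944.44.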